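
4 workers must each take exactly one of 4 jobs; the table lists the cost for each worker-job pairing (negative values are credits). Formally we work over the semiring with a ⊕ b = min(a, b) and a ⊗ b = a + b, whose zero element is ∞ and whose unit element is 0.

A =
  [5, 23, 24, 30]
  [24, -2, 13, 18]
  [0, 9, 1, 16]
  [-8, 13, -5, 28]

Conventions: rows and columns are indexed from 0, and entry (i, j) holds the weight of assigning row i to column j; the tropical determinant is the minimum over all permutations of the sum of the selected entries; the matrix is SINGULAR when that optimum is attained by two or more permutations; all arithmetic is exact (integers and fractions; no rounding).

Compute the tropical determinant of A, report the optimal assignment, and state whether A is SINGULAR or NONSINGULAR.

σ = (0, 1, 2, 3): 5 + (-2) + 1 + 28 = 32
σ = (0, 1, 3, 2): 5 + (-2) + 16 + (-5) = 14
σ = (0, 2, 1, 3): 5 + 13 + 9 + 28 = 55
σ = (0, 2, 3, 1): 5 + 13 + 16 + 13 = 47
σ = (0, 3, 1, 2): 5 + 18 + 9 + (-5) = 27
σ = (0, 3, 2, 1): 5 + 18 + 1 + 13 = 37
σ = (1, 0, 2, 3): 23 + 24 + 1 + 28 = 76
σ = (1, 0, 3, 2): 23 + 24 + 16 + (-5) = 58
σ = (1, 2, 0, 3): 23 + 13 + 0 + 28 = 64
σ = (1, 2, 3, 0): 23 + 13 + 16 + (-8) = 44
σ = (1, 3, 0, 2): 23 + 18 + 0 + (-5) = 36
σ = (1, 3, 2, 0): 23 + 18 + 1 + (-8) = 34
σ = (2, 0, 1, 3): 24 + 24 + 9 + 28 = 85
σ = (2, 0, 3, 1): 24 + 24 + 16 + 13 = 77
σ = (2, 1, 0, 3): 24 + (-2) + 0 + 28 = 50
σ = (2, 1, 3, 0): 24 + (-2) + 16 + (-8) = 30
σ = (2, 3, 0, 1): 24 + 18 + 0 + 13 = 55
σ = (2, 3, 1, 0): 24 + 18 + 9 + (-8) = 43
σ = (3, 0, 1, 2): 30 + 24 + 9 + (-5) = 58
σ = (3, 0, 2, 1): 30 + 24 + 1 + 13 = 68
σ = (3, 1, 0, 2): 30 + (-2) + 0 + (-5) = 23
σ = (3, 1, 2, 0): 30 + (-2) + 1 + (-8) = 21
σ = (3, 2, 0, 1): 30 + 13 + 0 + 13 = 56
σ = (3, 2, 1, 0): 30 + 13 + 9 + (-8) = 44
Optimal value attained by: σ = (0, 1, 3, 2).
Answer: det⊕(A) = 14; verdict: NONSINGULAR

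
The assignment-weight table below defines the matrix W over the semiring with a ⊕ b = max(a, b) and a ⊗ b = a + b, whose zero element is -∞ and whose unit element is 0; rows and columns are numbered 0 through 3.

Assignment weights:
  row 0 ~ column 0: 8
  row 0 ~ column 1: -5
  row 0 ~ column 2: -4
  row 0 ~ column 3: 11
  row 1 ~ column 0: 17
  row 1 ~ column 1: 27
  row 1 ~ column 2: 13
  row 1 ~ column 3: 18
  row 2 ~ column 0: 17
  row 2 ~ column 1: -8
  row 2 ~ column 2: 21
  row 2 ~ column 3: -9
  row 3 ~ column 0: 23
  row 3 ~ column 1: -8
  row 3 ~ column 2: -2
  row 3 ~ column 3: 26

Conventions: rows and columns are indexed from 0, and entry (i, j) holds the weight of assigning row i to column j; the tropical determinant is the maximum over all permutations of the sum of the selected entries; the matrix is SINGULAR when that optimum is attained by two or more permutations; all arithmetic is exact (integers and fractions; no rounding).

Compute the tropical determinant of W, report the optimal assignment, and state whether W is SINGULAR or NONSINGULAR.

σ = (0, 1, 2, 3): 8 + 27 + 21 + 26 = 82
σ = (0, 1, 3, 2): 8 + 27 + (-9) + (-2) = 24
σ = (0, 2, 1, 3): 8 + 13 + (-8) + 26 = 39
σ = (0, 2, 3, 1): 8 + 13 + (-9) + (-8) = 4
σ = (0, 3, 1, 2): 8 + 18 + (-8) + (-2) = 16
σ = (0, 3, 2, 1): 8 + 18 + 21 + (-8) = 39
σ = (1, 0, 2, 3): (-5) + 17 + 21 + 26 = 59
σ = (1, 0, 3, 2): (-5) + 17 + (-9) + (-2) = 1
σ = (1, 2, 0, 3): (-5) + 13 + 17 + 26 = 51
σ = (1, 2, 3, 0): (-5) + 13 + (-9) + 23 = 22
σ = (1, 3, 0, 2): (-5) + 18 + 17 + (-2) = 28
σ = (1, 3, 2, 0): (-5) + 18 + 21 + 23 = 57
σ = (2, 0, 1, 3): (-4) + 17 + (-8) + 26 = 31
σ = (2, 0, 3, 1): (-4) + 17 + (-9) + (-8) = -4
σ = (2, 1, 0, 3): (-4) + 27 + 17 + 26 = 66
σ = (2, 1, 3, 0): (-4) + 27 + (-9) + 23 = 37
σ = (2, 3, 0, 1): (-4) + 18 + 17 + (-8) = 23
σ = (2, 3, 1, 0): (-4) + 18 + (-8) + 23 = 29
σ = (3, 0, 1, 2): 11 + 17 + (-8) + (-2) = 18
σ = (3, 0, 2, 1): 11 + 17 + 21 + (-8) = 41
σ = (3, 1, 0, 2): 11 + 27 + 17 + (-2) = 53
σ = (3, 1, 2, 0): 11 + 27 + 21 + 23 = 82
σ = (3, 2, 0, 1): 11 + 13 + 17 + (-8) = 33
σ = (3, 2, 1, 0): 11 + 13 + (-8) + 23 = 39
Optimal value attained by: σ = (0, 1, 2, 3).
Answer: det⊕(W) = 82; verdict: SINGULAR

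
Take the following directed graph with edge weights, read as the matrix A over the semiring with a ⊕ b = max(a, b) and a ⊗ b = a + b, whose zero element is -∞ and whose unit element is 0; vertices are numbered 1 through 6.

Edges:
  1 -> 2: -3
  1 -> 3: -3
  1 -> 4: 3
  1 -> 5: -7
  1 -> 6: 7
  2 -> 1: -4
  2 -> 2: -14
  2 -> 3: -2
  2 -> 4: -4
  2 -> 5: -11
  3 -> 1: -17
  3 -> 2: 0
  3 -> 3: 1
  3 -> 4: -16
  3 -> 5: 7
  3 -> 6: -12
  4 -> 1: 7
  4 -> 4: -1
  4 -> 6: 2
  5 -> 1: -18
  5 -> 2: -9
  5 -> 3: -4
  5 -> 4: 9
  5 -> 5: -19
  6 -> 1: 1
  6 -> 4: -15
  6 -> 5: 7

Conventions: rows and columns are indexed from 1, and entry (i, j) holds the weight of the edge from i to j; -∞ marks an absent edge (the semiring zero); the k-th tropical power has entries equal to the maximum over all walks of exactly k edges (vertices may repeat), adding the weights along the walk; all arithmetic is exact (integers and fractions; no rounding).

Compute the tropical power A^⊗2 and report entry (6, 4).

A^⊗2:
  [10, -3, -2, 2, 14, 5]
  [3, -2, -1, -1, 5, 3]
  [-4, 1, 3, 16, 8, -10]
  [6, 4, 4, 10, 9, 14]
  [16, -4, -3, 8, 3, 11]
  [-8, -2, 3, 16, -6, 8]
Key observation: the optimum is the walk 6->5->4, with weight 7 + 9 = 16.
Optimal value attained by: walk 6->5->4.
Answer: (A^⊗2)[6][4] = 16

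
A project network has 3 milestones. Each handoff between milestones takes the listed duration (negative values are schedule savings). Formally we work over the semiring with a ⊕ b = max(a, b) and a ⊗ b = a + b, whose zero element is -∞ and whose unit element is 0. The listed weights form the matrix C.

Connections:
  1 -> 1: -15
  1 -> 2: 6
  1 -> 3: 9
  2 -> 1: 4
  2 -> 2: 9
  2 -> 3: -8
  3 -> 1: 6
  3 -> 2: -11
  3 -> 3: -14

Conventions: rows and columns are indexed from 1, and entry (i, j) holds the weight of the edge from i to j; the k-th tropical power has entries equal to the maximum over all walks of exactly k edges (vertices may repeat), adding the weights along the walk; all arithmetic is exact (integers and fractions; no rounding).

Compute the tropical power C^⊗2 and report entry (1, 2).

C^⊗2:
  [15, 15, -2]
  [13, 18, 13]
  [-7, 12, 15]
Key observation: the optimum is the walk 1->2->2, with weight 6 + 9 = 15.
Optimal value attained by: walk 1->2->2.
Answer: (C^⊗2)[1][2] = 15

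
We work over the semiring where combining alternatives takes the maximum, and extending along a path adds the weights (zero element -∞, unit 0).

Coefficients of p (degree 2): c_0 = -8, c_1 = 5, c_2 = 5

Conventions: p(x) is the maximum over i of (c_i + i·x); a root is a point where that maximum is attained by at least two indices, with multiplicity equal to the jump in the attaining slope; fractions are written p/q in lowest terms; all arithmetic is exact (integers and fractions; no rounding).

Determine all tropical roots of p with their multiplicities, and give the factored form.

hull edge (i=0, c=-8) to (i=1, c=5): slope 13, span 1
hull edge (i=1, c=5) to (i=2, c=5): slope 0, span 1
Factored form: p(x) = 5 ⊗ (x ⊕ (-13)) ⊗ (x ⊕ 0)
Answer: roots = -13 (mult 1), 0 (mult 1)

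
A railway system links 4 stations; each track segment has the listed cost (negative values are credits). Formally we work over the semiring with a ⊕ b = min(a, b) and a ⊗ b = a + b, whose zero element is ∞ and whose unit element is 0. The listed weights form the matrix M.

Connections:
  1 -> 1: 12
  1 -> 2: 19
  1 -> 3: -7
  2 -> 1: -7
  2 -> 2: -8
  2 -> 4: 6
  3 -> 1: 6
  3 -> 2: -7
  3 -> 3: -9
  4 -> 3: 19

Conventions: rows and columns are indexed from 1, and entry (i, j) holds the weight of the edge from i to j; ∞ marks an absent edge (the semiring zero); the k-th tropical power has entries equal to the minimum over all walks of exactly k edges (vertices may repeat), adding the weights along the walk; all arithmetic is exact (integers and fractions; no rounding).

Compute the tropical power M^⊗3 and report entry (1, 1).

M^⊗2:
  [-1, -14, -16, 25]
  [-15, -16, -14, -2]
  [-14, -16, -18, -1]
  [25, 12, 10, ∞]
M^⊗3:
  [-21, -23, -25, -8]
  [-23, -24, -23, -10]
  [-23, -25, -27, -10]
  [5, 3, 1, 18]
Key observation: the optimum is the walk 1->3->2->1, with weight (-7) + (-7) + (-7) = -21.
Optimal value attained by: walk 1->3->2->1.
Answer: (M^⊗3)[1][1] = -21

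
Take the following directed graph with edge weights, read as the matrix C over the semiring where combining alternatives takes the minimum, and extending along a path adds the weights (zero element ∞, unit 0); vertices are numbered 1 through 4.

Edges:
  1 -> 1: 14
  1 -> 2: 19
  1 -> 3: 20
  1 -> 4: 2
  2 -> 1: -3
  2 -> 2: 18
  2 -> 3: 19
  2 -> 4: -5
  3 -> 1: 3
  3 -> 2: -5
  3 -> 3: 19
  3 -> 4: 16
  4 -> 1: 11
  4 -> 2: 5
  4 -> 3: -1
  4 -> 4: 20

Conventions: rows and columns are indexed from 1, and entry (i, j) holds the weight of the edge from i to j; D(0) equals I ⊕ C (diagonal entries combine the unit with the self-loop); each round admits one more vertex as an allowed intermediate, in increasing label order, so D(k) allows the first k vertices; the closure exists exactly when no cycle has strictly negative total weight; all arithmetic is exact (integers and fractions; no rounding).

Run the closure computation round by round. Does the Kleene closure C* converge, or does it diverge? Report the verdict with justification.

D(0):
  [0, 19, 20, 2]
  [-3, 0, 19, -5]
  [3, -5, 0, 16]
  [11, 5, -1, 0]
D(1):
  [0, 19, 20, 2]
  [-3, 0, 17, -5]
  [3, -5, 0, 5]
  [11, 5, -1, 0]
D(2):
  [0, 19, 20, 2]
  [-3, 0, 17, -5]
  [-8, -5, 0, -10]
  [2, 5, -1, 0]
Detection: at round 3, diagonal entry (4, 4) turns strictly negative.
Key observation: the cycle 4->3->2->1->4 has total weight (-1) + (-5) + (-3) + 2, which is strictly negative.
Answer: DIVERGES — negative cycle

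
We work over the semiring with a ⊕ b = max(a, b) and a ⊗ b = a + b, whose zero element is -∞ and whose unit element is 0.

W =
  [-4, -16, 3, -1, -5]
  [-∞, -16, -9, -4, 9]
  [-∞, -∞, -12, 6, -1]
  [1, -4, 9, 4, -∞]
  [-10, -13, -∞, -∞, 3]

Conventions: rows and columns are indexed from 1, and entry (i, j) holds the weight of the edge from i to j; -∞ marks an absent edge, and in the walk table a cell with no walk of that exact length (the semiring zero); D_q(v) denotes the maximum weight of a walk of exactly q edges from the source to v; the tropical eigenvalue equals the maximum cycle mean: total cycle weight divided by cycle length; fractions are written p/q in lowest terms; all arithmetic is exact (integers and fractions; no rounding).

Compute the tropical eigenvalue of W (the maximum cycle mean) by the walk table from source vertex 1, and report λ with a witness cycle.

q=0: [0, -∞, -∞, -∞, -∞]
q=1: [-4, -16, 3, -1, -5]
q=2: [0, -5, 8, 9, 2]
q=3: [10, 5, 18, 14, 7]
q=4: [15, 10, 23, 24, 17]
q=5: [25, 20, 33, 29, 22]
Optimal cycle mean attained by: cycle 3->4->3, total 6 + 9, length 2.
Answer: λ = 15/2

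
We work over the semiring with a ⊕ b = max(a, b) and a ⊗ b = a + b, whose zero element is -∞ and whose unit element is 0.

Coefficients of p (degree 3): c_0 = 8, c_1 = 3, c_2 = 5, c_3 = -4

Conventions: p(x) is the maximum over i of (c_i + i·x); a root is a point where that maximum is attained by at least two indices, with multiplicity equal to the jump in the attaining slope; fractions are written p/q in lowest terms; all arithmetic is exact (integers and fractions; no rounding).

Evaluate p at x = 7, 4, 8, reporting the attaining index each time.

p(7) = max(8+0·7=8, 3+1·7=10, 5+2·7=19, -4+3·7=17) = 19 (attained by i=2)
p(4) = max(8+0·4=8, 3+1·4=7, 5+2·4=13, -4+3·4=8) = 13 (attained by i=2)
p(8) = max(8+0·8=8, 3+1·8=11, 5+2·8=21, -4+3·8=20) = 21 (attained by i=2)
Answer: p(7) = 19; p(4) = 13; p(8) = 21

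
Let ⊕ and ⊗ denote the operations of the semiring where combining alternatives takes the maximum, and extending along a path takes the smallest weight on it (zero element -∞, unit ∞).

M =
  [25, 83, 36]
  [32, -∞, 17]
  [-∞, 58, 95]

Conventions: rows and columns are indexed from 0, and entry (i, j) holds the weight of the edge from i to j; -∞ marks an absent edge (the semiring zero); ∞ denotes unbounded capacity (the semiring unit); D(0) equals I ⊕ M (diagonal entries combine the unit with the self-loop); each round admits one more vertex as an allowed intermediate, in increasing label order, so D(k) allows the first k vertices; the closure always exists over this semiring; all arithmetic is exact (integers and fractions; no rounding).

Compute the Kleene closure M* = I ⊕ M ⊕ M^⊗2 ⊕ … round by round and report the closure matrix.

D(0):
  [∞, 83, 36]
  [32, ∞, 17]
  [-∞, 58, ∞]
D(1):
  [∞, 83, 36]
  [32, ∞, 32]
  [-∞, 58, ∞]
D(2):
  [∞, 83, 36]
  [32, ∞, 32]
  [32, 58, ∞]
D(3):
  [∞, 83, 36]
  [32, ∞, 32]
  [32, 58, ∞]
Answer: M* = [[∞, 83, 36], [32, ∞, 32], [32, 58, ∞]]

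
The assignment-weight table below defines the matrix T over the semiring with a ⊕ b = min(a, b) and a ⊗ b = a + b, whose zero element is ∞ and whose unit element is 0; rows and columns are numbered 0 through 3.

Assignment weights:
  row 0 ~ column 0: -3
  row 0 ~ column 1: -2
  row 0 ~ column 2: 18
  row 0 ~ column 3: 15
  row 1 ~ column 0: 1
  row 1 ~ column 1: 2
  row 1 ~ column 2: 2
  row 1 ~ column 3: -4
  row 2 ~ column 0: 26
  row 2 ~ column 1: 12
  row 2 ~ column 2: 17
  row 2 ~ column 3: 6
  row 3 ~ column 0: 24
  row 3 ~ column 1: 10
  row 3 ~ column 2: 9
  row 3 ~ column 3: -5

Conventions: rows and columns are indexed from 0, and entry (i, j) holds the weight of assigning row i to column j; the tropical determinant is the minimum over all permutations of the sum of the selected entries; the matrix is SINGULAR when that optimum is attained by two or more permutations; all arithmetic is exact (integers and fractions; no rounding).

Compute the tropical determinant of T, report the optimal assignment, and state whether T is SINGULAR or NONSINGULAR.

σ = (0, 1, 2, 3): (-3) + 2 + 17 + (-5) = 11
σ = (0, 1, 3, 2): (-3) + 2 + 6 + 9 = 14
σ = (0, 2, 1, 3): (-3) + 2 + 12 + (-5) = 6
σ = (0, 2, 3, 1): (-3) + 2 + 6 + 10 = 15
σ = (0, 3, 1, 2): (-3) + (-4) + 12 + 9 = 14
σ = (0, 3, 2, 1): (-3) + (-4) + 17 + 10 = 20
σ = (1, 0, 2, 3): (-2) + 1 + 17 + (-5) = 11
σ = (1, 0, 3, 2): (-2) + 1 + 6 + 9 = 14
σ = (1, 2, 0, 3): (-2) + 2 + 26 + (-5) = 21
σ = (1, 2, 3, 0): (-2) + 2 + 6 + 24 = 30
σ = (1, 3, 0, 2): (-2) + (-4) + 26 + 9 = 29
σ = (1, 3, 2, 0): (-2) + (-4) + 17 + 24 = 35
σ = (2, 0, 1, 3): 18 + 1 + 12 + (-5) = 26
σ = (2, 0, 3, 1): 18 + 1 + 6 + 10 = 35
σ = (2, 1, 0, 3): 18 + 2 + 26 + (-5) = 41
σ = (2, 1, 3, 0): 18 + 2 + 6 + 24 = 50
σ = (2, 3, 0, 1): 18 + (-4) + 26 + 10 = 50
σ = (2, 3, 1, 0): 18 + (-4) + 12 + 24 = 50
σ = (3, 0, 1, 2): 15 + 1 + 12 + 9 = 37
σ = (3, 0, 2, 1): 15 + 1 + 17 + 10 = 43
σ = (3, 1, 0, 2): 15 + 2 + 26 + 9 = 52
σ = (3, 1, 2, 0): 15 + 2 + 17 + 24 = 58
σ = (3, 2, 0, 1): 15 + 2 + 26 + 10 = 53
σ = (3, 2, 1, 0): 15 + 2 + 12 + 24 = 53
Optimal value attained by: σ = (0, 2, 1, 3).
Answer: det⊕(T) = 6; verdict: NONSINGULAR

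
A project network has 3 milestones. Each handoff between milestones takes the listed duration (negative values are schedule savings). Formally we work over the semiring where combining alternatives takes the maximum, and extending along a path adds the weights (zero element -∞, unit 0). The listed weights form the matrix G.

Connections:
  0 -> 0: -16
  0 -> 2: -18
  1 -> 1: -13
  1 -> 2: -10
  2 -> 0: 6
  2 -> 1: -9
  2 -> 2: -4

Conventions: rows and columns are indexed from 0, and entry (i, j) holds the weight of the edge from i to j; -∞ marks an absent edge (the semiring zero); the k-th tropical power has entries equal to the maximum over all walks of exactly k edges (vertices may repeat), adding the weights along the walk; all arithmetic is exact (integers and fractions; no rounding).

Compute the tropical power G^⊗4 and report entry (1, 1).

G^⊗2:
  [-12, -27, -22]
  [-4, -19, -14]
  [2, -13, -8]
G^⊗3:
  [-16, -31, -26]
  [-8, -23, -18]
  [-2, -17, -12]
G^⊗4:
  [-20, -35, -30]
  [-12, -27, -22]
  [-6, -21, -16]
Key observation: the optimum is the walk 1->2->2->2->1, with weight (-10) + (-4) + (-4) + (-9) = -27.
Optimal value attained by: walk 1->2->2->2->1.
Answer: (G^⊗4)[1][1] = -27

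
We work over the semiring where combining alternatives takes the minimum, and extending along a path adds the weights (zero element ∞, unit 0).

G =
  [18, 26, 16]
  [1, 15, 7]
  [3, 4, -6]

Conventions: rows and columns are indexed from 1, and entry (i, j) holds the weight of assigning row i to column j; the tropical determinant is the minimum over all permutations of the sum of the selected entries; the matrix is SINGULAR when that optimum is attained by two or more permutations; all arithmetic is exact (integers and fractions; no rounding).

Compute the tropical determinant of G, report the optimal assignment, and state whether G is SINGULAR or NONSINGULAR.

σ = (1, 2, 3): 18 + 15 + (-6) = 27
σ = (1, 3, 2): 18 + 7 + 4 = 29
σ = (2, 1, 3): 26 + 1 + (-6) = 21
σ = (2, 3, 1): 26 + 7 + 3 = 36
σ = (3, 1, 2): 16 + 1 + 4 = 21
σ = (3, 2, 1): 16 + 15 + 3 = 34
Optimal value attained by: σ = (2, 1, 3).
Answer: det⊕(G) = 21; verdict: SINGULAR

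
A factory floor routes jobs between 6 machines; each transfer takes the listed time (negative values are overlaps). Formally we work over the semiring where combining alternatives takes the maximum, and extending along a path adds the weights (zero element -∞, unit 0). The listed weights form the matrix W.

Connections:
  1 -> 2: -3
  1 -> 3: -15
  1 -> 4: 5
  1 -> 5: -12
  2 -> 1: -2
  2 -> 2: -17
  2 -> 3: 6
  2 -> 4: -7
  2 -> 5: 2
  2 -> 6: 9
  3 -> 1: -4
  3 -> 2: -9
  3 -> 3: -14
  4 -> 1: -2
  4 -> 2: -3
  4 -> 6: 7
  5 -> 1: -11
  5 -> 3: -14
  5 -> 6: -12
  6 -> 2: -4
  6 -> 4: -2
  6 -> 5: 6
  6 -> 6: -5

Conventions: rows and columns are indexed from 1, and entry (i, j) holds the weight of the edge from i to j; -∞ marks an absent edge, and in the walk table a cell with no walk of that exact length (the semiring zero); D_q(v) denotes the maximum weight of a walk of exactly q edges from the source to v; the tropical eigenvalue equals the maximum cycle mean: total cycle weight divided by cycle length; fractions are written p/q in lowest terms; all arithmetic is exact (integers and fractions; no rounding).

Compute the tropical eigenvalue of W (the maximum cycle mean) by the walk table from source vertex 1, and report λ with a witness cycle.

q=0: [0, -∞, -∞, -∞, -∞, -∞]
q=1: [-∞, -3, -15, 5, -12, -∞]
q=2: [3, 2, 3, -10, -1, 12]
q=3: [0, 8, 8, 10, 18, 11]
q=4: [8, 7, 14, 9, 17, 17]
q=5: [10, 13, 13, 15, 23, 16]
q=6: [13, 12, 19, 15, 22, 22]
Optimal cycle mean attained by: cycle 2->6->2, total 9 + (-4), length 2.
Answer: λ = 5/2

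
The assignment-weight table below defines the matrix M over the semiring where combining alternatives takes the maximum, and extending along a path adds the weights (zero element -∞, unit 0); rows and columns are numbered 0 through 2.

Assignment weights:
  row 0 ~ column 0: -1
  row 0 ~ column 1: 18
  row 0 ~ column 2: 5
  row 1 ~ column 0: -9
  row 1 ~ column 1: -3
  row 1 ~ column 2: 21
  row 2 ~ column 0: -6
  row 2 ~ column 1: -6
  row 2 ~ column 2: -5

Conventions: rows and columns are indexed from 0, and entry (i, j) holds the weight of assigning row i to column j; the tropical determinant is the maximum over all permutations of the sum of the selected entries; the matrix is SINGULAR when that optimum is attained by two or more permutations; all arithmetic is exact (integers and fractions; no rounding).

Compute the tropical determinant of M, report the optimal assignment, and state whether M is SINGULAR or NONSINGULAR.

σ = (0, 1, 2): (-1) + (-3) + (-5) = -9
σ = (0, 2, 1): (-1) + 21 + (-6) = 14
σ = (1, 0, 2): 18 + (-9) + (-5) = 4
σ = (1, 2, 0): 18 + 21 + (-6) = 33
σ = (2, 0, 1): 5 + (-9) + (-6) = -10
σ = (2, 1, 0): 5 + (-3) + (-6) = -4
Optimal value attained by: σ = (1, 2, 0).
Answer: det⊕(M) = 33; verdict: NONSINGULAR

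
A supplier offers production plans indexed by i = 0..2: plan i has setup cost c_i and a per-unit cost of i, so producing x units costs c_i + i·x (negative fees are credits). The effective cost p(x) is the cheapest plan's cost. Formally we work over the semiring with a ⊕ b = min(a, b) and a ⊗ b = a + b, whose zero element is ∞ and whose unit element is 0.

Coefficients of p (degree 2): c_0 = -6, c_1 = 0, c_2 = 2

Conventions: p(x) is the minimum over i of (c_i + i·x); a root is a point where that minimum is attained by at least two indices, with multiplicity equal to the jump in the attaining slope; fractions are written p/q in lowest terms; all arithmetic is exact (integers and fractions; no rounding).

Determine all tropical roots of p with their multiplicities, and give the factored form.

hull edge (i=0, c=-6) to (i=2, c=2): slope 4, span 2
Factored form: p(x) = 2 ⊗ (x ⊕ (-4)) ⊗ (x ⊕ (-4))
Answer: roots = -4 (mult 2)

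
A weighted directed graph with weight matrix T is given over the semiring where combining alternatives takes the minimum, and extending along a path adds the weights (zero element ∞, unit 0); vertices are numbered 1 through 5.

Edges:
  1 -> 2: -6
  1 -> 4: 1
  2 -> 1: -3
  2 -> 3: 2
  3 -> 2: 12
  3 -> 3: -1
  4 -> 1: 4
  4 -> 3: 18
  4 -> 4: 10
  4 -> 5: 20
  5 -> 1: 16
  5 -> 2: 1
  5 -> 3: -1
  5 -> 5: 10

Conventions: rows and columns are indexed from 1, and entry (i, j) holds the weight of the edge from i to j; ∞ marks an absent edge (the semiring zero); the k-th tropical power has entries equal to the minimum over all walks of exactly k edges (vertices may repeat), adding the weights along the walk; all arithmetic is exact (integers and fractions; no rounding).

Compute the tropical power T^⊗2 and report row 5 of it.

T^⊗2:
  [-9, ∞, -4, 11, 21]
  [∞, -9, 1, -2, ∞]
  [9, 11, -2, ∞, ∞]
  [14, -2, 17, 5, 30]
  [-2, 10, -2, 17, 20]
Answer: row 5 of T^⊗2 = [-2, 10, -2, 17, 20]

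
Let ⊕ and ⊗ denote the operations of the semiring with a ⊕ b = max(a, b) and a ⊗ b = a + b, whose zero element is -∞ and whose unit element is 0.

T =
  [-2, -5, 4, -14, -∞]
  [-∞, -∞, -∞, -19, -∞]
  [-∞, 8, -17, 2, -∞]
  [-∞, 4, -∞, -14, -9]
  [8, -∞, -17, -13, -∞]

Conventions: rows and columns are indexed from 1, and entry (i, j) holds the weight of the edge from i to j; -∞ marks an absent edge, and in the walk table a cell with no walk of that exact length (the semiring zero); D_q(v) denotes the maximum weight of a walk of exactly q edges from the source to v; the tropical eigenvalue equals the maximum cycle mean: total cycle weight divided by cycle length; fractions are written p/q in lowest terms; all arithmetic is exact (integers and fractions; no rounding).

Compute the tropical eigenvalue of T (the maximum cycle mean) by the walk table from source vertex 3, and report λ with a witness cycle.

q=0: [-∞, -∞, 0, -∞, -∞]
q=1: [-∞, 8, -17, 2, -∞]
q=2: [-∞, 6, -34, -11, -7]
q=3: [1, -7, -24, -13, -20]
q=4: [-1, -4, 5, -13, -22]
q=5: [-3, 13, 3, 7, -22]
Optimal cycle mean attained by: cycle 1->3->4->5->1, total 4 + 2 + (-9) + 8, length 4.
Answer: λ = 5/4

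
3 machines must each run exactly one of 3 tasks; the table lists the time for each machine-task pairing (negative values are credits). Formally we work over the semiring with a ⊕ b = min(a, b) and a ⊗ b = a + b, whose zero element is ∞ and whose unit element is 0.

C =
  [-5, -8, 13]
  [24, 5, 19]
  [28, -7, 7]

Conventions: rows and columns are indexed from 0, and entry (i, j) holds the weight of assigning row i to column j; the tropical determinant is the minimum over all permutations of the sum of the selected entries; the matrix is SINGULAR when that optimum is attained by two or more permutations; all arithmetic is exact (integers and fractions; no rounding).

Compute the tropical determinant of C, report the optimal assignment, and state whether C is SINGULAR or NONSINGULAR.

σ = (0, 1, 2): (-5) + 5 + 7 = 7
σ = (0, 2, 1): (-5) + 19 + (-7) = 7
σ = (1, 0, 2): (-8) + 24 + 7 = 23
σ = (1, 2, 0): (-8) + 19 + 28 = 39
σ = (2, 0, 1): 13 + 24 + (-7) = 30
σ = (2, 1, 0): 13 + 5 + 28 = 46
Optimal value attained by: σ = (0, 1, 2).
Answer: det⊕(C) = 7; verdict: SINGULAR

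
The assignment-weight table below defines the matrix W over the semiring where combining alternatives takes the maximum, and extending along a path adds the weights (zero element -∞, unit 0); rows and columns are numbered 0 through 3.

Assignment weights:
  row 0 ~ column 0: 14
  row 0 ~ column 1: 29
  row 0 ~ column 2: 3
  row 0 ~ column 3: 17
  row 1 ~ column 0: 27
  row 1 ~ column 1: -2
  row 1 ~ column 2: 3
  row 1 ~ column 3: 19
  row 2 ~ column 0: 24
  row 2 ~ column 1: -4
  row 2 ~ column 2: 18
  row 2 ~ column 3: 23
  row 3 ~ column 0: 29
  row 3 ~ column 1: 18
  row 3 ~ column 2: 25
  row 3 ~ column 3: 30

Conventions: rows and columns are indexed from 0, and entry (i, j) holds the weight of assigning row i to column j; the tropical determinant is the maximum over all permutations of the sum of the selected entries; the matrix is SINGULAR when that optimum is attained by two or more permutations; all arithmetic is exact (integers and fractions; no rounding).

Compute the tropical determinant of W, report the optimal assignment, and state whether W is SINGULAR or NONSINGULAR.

σ = (0, 1, 2, 3): 14 + (-2) + 18 + 30 = 60
σ = (0, 1, 3, 2): 14 + (-2) + 23 + 25 = 60
σ = (0, 2, 1, 3): 14 + 3 + (-4) + 30 = 43
σ = (0, 2, 3, 1): 14 + 3 + 23 + 18 = 58
σ = (0, 3, 1, 2): 14 + 19 + (-4) + 25 = 54
σ = (0, 3, 2, 1): 14 + 19 + 18 + 18 = 69
σ = (1, 0, 2, 3): 29 + 27 + 18 + 30 = 104
σ = (1, 0, 3, 2): 29 + 27 + 23 + 25 = 104
σ = (1, 2, 0, 3): 29 + 3 + 24 + 30 = 86
σ = (1, 2, 3, 0): 29 + 3 + 23 + 29 = 84
σ = (1, 3, 0, 2): 29 + 19 + 24 + 25 = 97
σ = (1, 3, 2, 0): 29 + 19 + 18 + 29 = 95
σ = (2, 0, 1, 3): 3 + 27 + (-4) + 30 = 56
σ = (2, 0, 3, 1): 3 + 27 + 23 + 18 = 71
σ = (2, 1, 0, 3): 3 + (-2) + 24 + 30 = 55
σ = (2, 1, 3, 0): 3 + (-2) + 23 + 29 = 53
σ = (2, 3, 0, 1): 3 + 19 + 24 + 18 = 64
σ = (2, 3, 1, 0): 3 + 19 + (-4) + 29 = 47
σ = (3, 0, 1, 2): 17 + 27 + (-4) + 25 = 65
σ = (3, 0, 2, 1): 17 + 27 + 18 + 18 = 80
σ = (3, 1, 0, 2): 17 + (-2) + 24 + 25 = 64
σ = (3, 1, 2, 0): 17 + (-2) + 18 + 29 = 62
σ = (3, 2, 0, 1): 17 + 3 + 24 + 18 = 62
σ = (3, 2, 1, 0): 17 + 3 + (-4) + 29 = 45
Optimal value attained by: σ = (1, 0, 2, 3).
Answer: det⊕(W) = 104; verdict: SINGULAR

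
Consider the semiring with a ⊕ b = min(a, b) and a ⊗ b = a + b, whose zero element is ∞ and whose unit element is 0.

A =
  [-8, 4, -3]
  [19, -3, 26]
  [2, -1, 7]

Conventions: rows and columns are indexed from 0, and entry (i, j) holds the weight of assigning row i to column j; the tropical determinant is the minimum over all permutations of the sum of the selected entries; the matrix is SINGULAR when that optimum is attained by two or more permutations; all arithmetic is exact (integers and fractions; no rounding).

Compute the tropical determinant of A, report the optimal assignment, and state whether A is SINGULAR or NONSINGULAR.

σ = (0, 1, 2): (-8) + (-3) + 7 = -4
σ = (0, 2, 1): (-8) + 26 + (-1) = 17
σ = (1, 0, 2): 4 + 19 + 7 = 30
σ = (1, 2, 0): 4 + 26 + 2 = 32
σ = (2, 0, 1): (-3) + 19 + (-1) = 15
σ = (2, 1, 0): (-3) + (-3) + 2 = -4
Optimal value attained by: σ = (0, 1, 2).
Answer: det⊕(A) = -4; verdict: SINGULAR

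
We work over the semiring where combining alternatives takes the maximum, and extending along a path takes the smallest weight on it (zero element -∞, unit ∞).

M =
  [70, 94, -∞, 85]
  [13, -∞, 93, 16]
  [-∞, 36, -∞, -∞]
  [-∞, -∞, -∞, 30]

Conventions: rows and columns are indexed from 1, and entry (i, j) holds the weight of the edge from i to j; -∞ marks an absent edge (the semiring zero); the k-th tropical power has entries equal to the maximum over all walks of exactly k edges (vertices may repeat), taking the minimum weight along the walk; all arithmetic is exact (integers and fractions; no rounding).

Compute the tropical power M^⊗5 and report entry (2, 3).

M^⊗2:
  [70, 70, 93, 70]
  [13, 36, -∞, 16]
  [13, -∞, 36, 16]
  [-∞, -∞, -∞, 30]
M^⊗3:
  [70, 70, 70, 70]
  [13, 13, 36, 16]
  [13, 36, -∞, 16]
  [-∞, -∞, -∞, 30]
M^⊗4:
  [70, 70, 70, 70]
  [13, 36, 13, 16]
  [13, 13, 36, 16]
  [-∞, -∞, -∞, 30]
M^⊗5:
  [70, 70, 70, 70]
  [13, 13, 36, 16]
  [13, 36, 13, 16]
  [-∞, -∞, -∞, 30]
Key observation: the optimum is the walk 2->3->2->3->2->3, with weight 93 min 36 min 93 min 36 min 93 = 36.
Optimal value attained by: walk 2->3->2->3->2->3.
Answer: (M^⊗5)[2][3] = 36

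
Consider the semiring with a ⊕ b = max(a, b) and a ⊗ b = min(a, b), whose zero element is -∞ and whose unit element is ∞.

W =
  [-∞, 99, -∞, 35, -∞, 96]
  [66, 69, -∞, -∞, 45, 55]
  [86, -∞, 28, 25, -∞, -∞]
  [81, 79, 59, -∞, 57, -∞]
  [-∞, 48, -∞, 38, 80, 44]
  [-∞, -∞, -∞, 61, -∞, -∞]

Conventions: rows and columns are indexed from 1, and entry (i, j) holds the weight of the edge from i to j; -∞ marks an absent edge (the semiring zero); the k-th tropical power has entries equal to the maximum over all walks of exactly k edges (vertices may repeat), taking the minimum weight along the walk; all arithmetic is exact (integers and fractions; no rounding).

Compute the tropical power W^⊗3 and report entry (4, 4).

W^⊗2:
  [66, 69, 35, 61, 45, 55]
  [66, 69, -∞, 55, 45, 66]
  [28, 86, 28, 35, 25, 86]
  [66, 81, 28, 38, 57, 81]
  [48, 48, 38, 44, 80, 48]
  [61, 61, 59, -∞, 57, -∞]
W^⊗3:
  [66, 69, 59, 55, 57, 66]
  [66, 69, 55, 61, 55, 66]
  [66, 69, 35, 61, 45, 55]
  [66, 69, 38, 61, 57, 66]
  [48, 48, 44, 48, 80, 48]
  [61, 61, 28, 38, 57, 61]
Key observation: the optimum is the walk 4->1->6->4, with weight 81 min 96 min 61 = 61.
Optimal value attained by: walk 4->1->6->4.
Answer: (W^⊗3)[4][4] = 61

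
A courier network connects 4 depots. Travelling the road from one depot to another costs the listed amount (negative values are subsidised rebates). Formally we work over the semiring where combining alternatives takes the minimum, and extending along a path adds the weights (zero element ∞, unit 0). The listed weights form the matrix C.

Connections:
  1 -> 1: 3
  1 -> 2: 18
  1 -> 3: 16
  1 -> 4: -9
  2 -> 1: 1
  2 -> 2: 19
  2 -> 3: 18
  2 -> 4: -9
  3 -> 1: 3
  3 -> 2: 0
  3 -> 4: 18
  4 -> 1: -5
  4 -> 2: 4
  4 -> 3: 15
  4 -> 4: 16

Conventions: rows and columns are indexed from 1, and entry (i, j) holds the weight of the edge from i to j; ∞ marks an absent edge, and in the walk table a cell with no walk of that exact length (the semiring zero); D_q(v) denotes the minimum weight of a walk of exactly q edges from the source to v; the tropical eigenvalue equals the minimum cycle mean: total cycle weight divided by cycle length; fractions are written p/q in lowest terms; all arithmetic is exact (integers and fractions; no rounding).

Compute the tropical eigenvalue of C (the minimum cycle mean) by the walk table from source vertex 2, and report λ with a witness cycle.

q=0: [∞, 0, ∞, ∞]
q=1: [1, 19, 18, -9]
q=2: [-14, -5, 6, -8]
q=3: [-13, -4, 2, -23]
q=4: [-28, -19, -8, -22]
Optimal cycle mean attained by: cycle 1->4->1, total (-9) + (-5), length 2.
Answer: λ = -7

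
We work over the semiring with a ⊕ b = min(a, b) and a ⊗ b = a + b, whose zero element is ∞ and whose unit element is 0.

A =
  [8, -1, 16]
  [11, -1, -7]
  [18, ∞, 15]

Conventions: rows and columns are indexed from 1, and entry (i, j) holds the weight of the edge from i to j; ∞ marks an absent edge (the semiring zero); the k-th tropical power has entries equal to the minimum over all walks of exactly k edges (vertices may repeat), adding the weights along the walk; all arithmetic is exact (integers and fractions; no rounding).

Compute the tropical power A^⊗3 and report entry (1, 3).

A^⊗2:
  [10, -2, -8]
  [10, -2, -8]
  [26, 17, 30]
A^⊗3:
  [9, -3, -9]
  [9, -3, -9]
  [28, 16, 10]
Key observation: the optimum is the walk 1->2->2->3, with weight (-1) + (-1) + (-7) = -9.
Optimal value attained by: walk 1->2->2->3.
Answer: (A^⊗3)[1][3] = -9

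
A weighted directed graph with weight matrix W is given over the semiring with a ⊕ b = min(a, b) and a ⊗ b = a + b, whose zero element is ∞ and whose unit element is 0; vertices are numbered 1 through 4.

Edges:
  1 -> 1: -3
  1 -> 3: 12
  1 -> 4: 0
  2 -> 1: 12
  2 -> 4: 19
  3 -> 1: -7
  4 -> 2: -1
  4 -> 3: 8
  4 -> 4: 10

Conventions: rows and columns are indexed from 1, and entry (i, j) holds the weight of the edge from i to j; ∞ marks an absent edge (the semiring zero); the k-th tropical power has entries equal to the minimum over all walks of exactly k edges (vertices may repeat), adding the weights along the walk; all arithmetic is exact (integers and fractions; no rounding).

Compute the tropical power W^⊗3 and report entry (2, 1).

W^⊗2:
  [-6, -1, 8, -3]
  [9, 18, 24, 12]
  [-10, ∞, 5, -7]
  [1, 9, 18, 18]
W^⊗3:
  [-9, -4, 5, -6]
  [6, 11, 20, 9]
  [-13, -8, 1, -10]
  [-2, 17, 13, 1]
Key observation: the optimum is the walk 2->1->1->1, with weight 12 + (-3) + (-3) = 6.
Optimal value attained by: walk 2->1->1->1.
Answer: (W^⊗3)[2][1] = 6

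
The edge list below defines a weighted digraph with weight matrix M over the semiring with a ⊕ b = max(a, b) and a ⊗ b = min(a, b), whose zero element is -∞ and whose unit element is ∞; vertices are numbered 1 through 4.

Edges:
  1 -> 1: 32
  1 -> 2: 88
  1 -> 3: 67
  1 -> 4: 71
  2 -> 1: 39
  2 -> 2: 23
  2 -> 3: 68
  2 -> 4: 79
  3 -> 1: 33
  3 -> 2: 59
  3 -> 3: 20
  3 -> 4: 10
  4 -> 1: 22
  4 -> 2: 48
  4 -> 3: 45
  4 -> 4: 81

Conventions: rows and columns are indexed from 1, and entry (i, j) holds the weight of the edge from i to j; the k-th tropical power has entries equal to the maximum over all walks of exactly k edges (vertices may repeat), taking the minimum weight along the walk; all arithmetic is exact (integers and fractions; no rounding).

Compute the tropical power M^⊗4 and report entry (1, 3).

M^⊗2:
  [39, 59, 68, 79]
  [33, 59, 45, 79]
  [39, 33, 59, 59]
  [39, 48, 48, 81]
M^⊗3:
  [39, 59, 59, 79]
  [39, 48, 59, 79]
  [33, 59, 45, 59]
  [39, 48, 48, 81]
M^⊗4:
  [39, 59, 59, 79]
  [39, 59, 48, 79]
  [39, 48, 59, 59]
  [39, 48, 48, 81]
Key observation: the optimum is the walk 1->2->3->2->3, with weight 88 min 68 min 59 min 68 = 59.
Optimal value attained by: walk 1->2->3->2->3.
Answer: (M^⊗4)[1][3] = 59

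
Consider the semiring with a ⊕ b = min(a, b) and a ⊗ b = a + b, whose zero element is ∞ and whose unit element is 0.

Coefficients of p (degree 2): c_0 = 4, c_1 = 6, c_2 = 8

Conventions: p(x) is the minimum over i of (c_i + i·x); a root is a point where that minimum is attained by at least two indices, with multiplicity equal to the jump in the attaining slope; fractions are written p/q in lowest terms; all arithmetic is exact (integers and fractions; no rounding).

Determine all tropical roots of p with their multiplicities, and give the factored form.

hull edge (i=0, c=4) to (i=2, c=8): slope 2, span 2
Factored form: p(x) = 8 ⊗ (x ⊕ (-2)) ⊗ (x ⊕ (-2))
Answer: roots = -2 (mult 2)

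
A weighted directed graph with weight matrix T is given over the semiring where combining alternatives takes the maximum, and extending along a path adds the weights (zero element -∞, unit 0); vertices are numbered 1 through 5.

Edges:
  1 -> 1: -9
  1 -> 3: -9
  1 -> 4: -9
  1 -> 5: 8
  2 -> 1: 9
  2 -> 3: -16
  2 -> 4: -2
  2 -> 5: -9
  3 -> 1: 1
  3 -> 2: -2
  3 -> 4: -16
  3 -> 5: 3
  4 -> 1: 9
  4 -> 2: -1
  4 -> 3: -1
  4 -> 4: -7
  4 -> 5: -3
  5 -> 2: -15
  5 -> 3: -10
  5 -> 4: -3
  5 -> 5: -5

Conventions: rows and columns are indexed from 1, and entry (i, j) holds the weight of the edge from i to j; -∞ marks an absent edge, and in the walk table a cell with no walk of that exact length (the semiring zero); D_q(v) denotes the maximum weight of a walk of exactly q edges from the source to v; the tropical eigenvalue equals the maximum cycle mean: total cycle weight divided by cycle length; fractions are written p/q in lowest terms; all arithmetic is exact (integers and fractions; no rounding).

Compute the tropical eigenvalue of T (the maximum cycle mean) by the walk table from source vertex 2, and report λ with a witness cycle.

q=0: [-∞, 0, -∞, -∞, -∞]
q=1: [9, -∞, -16, -2, -9]
q=2: [7, -3, 0, 0, 17]
q=3: [9, 2, 7, 14, 15]
q=4: [23, 13, 13, 12, 17]
q=5: [22, 11, 14, 14, 31]
Optimal cycle mean attained by: cycle 1->5->4->1, total 8 + (-3) + 9, length 3.
Answer: λ = 14/3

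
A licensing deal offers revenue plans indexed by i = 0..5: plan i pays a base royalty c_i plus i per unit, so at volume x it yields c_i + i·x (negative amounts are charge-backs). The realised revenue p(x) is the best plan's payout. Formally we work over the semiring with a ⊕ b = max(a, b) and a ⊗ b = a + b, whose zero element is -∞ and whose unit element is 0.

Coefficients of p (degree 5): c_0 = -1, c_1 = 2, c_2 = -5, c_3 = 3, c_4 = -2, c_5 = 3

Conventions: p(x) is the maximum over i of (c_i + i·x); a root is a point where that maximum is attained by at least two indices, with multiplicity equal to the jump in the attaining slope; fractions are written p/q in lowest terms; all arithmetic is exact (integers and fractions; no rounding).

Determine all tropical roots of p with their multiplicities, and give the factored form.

hull edge (i=0, c=-1) to (i=1, c=2): slope 3, span 1
hull edge (i=1, c=2) to (i=3, c=3): slope 1/2, span 2
hull edge (i=3, c=3) to (i=5, c=3): slope 0, span 2
Factored form: p(x) = 3 ⊗ (x ⊕ (-3)) ⊗ (x ⊕ (-1/2)) ⊗ (x ⊕ (-1/2)) ⊗ (x ⊕ 0) ⊗ (x ⊕ 0)
Answer: roots = -3 (mult 1), -1/2 (mult 2), 0 (mult 2)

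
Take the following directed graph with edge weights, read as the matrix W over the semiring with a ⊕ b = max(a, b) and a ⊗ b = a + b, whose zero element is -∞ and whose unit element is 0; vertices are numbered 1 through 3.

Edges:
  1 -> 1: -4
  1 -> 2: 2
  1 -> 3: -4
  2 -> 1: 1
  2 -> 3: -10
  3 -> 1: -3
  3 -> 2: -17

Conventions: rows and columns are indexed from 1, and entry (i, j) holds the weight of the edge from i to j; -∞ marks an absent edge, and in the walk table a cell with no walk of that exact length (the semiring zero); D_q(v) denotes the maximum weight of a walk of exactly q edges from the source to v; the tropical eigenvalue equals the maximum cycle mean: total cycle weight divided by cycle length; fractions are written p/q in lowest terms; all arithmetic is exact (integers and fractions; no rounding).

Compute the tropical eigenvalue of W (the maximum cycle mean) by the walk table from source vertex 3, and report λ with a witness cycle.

q=0: [-∞, -∞, 0]
q=1: [-3, -17, -∞]
q=2: [-7, -1, -7]
q=3: [0, -5, -11]
Optimal cycle mean attained by: cycle 1->2->1, total 2 + 1, length 2.
Answer: λ = 3/2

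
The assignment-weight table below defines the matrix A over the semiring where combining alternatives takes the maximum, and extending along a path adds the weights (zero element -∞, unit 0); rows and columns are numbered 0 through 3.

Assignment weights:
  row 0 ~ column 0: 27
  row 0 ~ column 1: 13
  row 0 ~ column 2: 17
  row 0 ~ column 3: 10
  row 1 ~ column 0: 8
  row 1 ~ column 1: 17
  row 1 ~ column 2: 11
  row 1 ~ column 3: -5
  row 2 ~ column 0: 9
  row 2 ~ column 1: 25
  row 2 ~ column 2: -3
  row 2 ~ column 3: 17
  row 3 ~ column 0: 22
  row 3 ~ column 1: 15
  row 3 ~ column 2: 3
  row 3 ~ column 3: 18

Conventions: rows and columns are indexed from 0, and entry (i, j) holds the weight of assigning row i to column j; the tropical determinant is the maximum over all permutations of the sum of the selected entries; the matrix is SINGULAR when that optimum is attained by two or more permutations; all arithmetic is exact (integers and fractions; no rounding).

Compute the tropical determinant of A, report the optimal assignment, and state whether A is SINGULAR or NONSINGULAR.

σ = (0, 1, 2, 3): 27 + 17 + (-3) + 18 = 59
σ = (0, 1, 3, 2): 27 + 17 + 17 + 3 = 64
σ = (0, 2, 1, 3): 27 + 11 + 25 + 18 = 81
σ = (0, 2, 3, 1): 27 + 11 + 17 + 15 = 70
σ = (0, 3, 1, 2): 27 + (-5) + 25 + 3 = 50
σ = (0, 3, 2, 1): 27 + (-5) + (-3) + 15 = 34
σ = (1, 0, 2, 3): 13 + 8 + (-3) + 18 = 36
σ = (1, 0, 3, 2): 13 + 8 + 17 + 3 = 41
σ = (1, 2, 0, 3): 13 + 11 + 9 + 18 = 51
σ = (1, 2, 3, 0): 13 + 11 + 17 + 22 = 63
σ = (1, 3, 0, 2): 13 + (-5) + 9 + 3 = 20
σ = (1, 3, 2, 0): 13 + (-5) + (-3) + 22 = 27
σ = (2, 0, 1, 3): 17 + 8 + 25 + 18 = 68
σ = (2, 0, 3, 1): 17 + 8 + 17 + 15 = 57
σ = (2, 1, 0, 3): 17 + 17 + 9 + 18 = 61
σ = (2, 1, 3, 0): 17 + 17 + 17 + 22 = 73
σ = (2, 3, 0, 1): 17 + (-5) + 9 + 15 = 36
σ = (2, 3, 1, 0): 17 + (-5) + 25 + 22 = 59
σ = (3, 0, 1, 2): 10 + 8 + 25 + 3 = 46
σ = (3, 0, 2, 1): 10 + 8 + (-3) + 15 = 30
σ = (3, 1, 0, 2): 10 + 17 + 9 + 3 = 39
σ = (3, 1, 2, 0): 10 + 17 + (-3) + 22 = 46
σ = (3, 2, 0, 1): 10 + 11 + 9 + 15 = 45
σ = (3, 2, 1, 0): 10 + 11 + 25 + 22 = 68
Optimal value attained by: σ = (0, 2, 1, 3).
Answer: det⊕(A) = 81; verdict: NONSINGULAR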